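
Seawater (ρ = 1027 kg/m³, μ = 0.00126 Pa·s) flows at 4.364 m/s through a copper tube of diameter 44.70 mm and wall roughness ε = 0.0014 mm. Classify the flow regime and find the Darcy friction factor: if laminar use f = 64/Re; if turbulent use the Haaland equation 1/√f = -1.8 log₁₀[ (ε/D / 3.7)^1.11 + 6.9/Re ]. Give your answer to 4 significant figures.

Re = ρVD/μ = 1027·4.364·0.0447/0.00126 = 1.59e+05.
Re > 4000 → turbulent. ε/D = 1.4e-06/0.0447 = 3.13e-05; Haaland: 1/√f = -1.8 log₁₀[2.34e-06 + 4.34e-05] = 7.811, so f = 0.01639.

f ≈ 0.01639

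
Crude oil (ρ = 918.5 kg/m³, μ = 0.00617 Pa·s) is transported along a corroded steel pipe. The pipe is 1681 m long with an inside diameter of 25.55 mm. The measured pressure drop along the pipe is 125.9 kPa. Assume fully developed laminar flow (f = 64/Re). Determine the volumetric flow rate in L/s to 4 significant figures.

For laminar flow, f = 64/Re with Re = ρVD/μ, so Darcy-Weisbach reduces to ΔP = 32μLV/D². Solving for V: V = ΔP·D²/(32μL) = 1.259e+05·(0.02555)²/(32·0.00617·1681) = 0.2476 m/s.
Check: Re = ρVD/μ = 918.5·0.2476·0.02555/0.00617 = 941.9 < 2300, so the laminar assumption holds.
Q = V·A = 0.2476·(π/4·0.02555²) = 0.000127 m³/s = 0.1270 L/s.

Q ≈ 0.1270 L/s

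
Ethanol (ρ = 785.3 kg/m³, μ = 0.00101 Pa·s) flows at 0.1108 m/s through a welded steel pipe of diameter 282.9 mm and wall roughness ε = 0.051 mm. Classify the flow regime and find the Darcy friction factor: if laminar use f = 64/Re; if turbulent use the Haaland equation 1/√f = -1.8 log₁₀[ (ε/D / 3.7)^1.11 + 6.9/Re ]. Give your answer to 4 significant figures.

f ≈ 0.02486

Re = ρVD/μ = 785.3·0.1108·0.2829/0.00101 = 2.437e+04.
Re > 4000 → turbulent. ε/D = 5.1e-05/0.2829 = 0.00018; Haaland: 1/√f = -1.8 log₁₀[1.63e-05 + 0.000283] = 6.343, so f = 0.02486.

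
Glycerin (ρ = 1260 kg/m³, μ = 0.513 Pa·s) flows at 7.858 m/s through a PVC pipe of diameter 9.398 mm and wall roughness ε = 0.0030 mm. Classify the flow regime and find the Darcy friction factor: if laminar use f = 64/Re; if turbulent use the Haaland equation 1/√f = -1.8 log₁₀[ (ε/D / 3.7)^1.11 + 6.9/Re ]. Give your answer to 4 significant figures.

Re = ρVD/μ = 1260·7.858·0.009398/0.513 = 181.4.
Re < 2300 → laminar, so f = 64/Re = 0.3528 (roughness is irrelevant in laminar flow).

f ≈ 0.3528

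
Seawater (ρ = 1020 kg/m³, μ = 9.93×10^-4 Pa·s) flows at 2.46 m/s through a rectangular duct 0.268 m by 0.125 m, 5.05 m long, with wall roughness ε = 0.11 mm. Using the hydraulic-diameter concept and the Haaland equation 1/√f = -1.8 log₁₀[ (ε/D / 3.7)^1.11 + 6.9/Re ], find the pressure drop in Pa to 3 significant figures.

Hydraulic diameter D_h = 4A/P = 4·(0.268·0.125)/(2·(0.268+0.125)) = 0.134/0.786 = 0.1705 m.
Re = ρVD_h/μ = 1020·2.46·0.1705/0.000993 = 4.308e+05.
ε/D_h = 0.00011/0.1705 = 0.000645; Haaland gives 1/√f = -1.8 log₁₀[6.73e-05+1.6e-05] = 7.343, so f = 0.01855.
ΔP = f(L/D_h)(ρV²/2) = 0.01855·5.05/0.1705·3086 = 1696 Pa.

ΔP ≈ 1700 Pa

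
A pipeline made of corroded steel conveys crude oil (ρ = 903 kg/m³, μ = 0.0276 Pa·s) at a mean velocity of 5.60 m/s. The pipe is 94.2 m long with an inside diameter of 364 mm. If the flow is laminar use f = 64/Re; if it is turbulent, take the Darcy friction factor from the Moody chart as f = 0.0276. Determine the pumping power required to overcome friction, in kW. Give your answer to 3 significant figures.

Reynolds number Re = ρVD/μ = 903 · 5.6 · 0.364 / 0.0276 = 6.669e+04.
Re > 4000 → turbulent; use the Moody-chart value f = 0.0276.
Darcy-Weisbach: ΔP = f(L/D)(ρV²/2) = 0.0276·(94.2/0.364)·(903·5.6²/2) = 0.0276·258.8·1.416e+04 = 1.011e+05 Pa.
Q = V·A = 5.6·0.1041 = 0.5827 m³/s.
Pumping power P = QΔP = 0.5827·1.011e+05 = 58930 W = 58.9 kW.

P ≈ 58.9 kW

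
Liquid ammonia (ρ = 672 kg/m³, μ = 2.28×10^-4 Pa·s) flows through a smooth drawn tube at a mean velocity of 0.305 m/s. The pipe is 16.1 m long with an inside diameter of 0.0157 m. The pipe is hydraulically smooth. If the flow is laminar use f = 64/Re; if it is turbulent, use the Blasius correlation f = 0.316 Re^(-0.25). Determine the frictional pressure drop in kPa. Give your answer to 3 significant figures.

ΔP ≈ 0.929 kPa

Reynolds number Re = ρVD/μ = 672 · 0.305 · 0.0157 / 0.000228 = 1.411e+04.
Re > 4000 → turbulent. Smooth-pipe (Blasius): f = 0.316 Re^(-0.25) = 0.316/(1.411e+04)^0.25 = 0.02899.
Darcy-Weisbach: ΔP = f(L/D)(ρV²/2) = 0.02899·(16.1/0.0157)·(672·0.305²/2) = 0.02899·1025·31.26 = 929.3 Pa.
ΔP = 929.3 Pa = 0.929 kPa.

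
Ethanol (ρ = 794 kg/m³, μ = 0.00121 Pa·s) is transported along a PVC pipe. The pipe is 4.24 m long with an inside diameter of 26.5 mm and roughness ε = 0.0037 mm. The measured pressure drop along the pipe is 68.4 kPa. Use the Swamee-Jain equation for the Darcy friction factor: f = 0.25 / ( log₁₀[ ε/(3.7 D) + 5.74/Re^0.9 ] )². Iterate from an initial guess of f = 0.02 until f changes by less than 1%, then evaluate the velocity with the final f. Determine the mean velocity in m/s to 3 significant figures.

Rearranging Darcy-Weisbach: V = √(2·ΔP·D/(f·L·ρ)). With ε/D = 3.7e-06/0.0265 = 0.00014, iterate starting from f = 0.02:
  f = 0.02 → V = √(2·6.84e+04·0.0265/(0.02·4.24·794)) = 7.338 m/s; Re = ρVD/μ = 1.276e+05; f → 0.01791
  f = 0.01791 → V = 7.754 m/s; Re = 1.348e+05; f → 0.01775
Converged (Δf/f < 1%). With the final f = 0.01775: V = √(2·6.84e+04·0.0265/(0.01775·4.24·794)) = 7.79 m/s.

V ≈ 7.79 m/s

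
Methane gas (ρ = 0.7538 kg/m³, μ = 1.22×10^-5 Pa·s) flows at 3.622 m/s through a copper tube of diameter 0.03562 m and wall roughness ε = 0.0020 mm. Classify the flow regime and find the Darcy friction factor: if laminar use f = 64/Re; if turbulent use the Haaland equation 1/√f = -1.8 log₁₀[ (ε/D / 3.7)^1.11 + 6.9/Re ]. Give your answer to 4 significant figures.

f ≈ 0.03295

Re = ρVD/μ = 0.7538·3.622·0.03562/1.22e-05 = 7971.
Re > 4000 → turbulent. ε/D = 2e-06/0.03562 = 5.61e-05; Haaland: 1/√f = -1.8 log₁₀[4.48e-06 + 0.000866] = 5.509, so f = 0.03295.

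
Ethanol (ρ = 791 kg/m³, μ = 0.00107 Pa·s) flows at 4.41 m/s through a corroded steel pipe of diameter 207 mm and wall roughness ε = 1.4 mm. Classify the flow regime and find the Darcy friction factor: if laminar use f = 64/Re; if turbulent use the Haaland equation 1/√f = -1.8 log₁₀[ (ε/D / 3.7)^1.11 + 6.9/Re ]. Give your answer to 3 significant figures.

Re = ρVD/μ = 791·4.41·0.207/0.00107 = 6.748e+05.
Re > 4000 → turbulent. ε/D = 0.0014/0.207 = 0.00676; Haaland: 1/√f = -1.8 log₁₀[0.000914 + 1.02e-05] = 5.462, so f = 0.03352.

f ≈ 0.0335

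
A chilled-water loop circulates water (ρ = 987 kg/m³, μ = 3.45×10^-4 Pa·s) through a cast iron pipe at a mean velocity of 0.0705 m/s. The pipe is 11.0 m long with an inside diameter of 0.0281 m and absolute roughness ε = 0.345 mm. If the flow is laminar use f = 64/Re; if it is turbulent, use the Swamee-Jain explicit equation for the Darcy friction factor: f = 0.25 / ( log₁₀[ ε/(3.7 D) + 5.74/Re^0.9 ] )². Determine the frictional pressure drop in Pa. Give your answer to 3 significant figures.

ΔP ≈ 47.7 Pa

Reynolds number Re = ρVD/μ = 987 · 0.0705 · 0.0281 / 0.000345 = 5668.
Re > 4000 → turbulent. Relative roughness ε/D = 0.000345/0.0281 = 0.0123. Swamee-Jain: f = 0.25/(log₁₀[0.0123/3.7 + 5.74/5668^0.9])² = 0.25/(log₁₀[0.00332 + 0.0024])² = 0.25/(-2.242)² = 0.04972.
Darcy-Weisbach: ΔP = f(L/D)(ρV²/2) = 0.04972·(11/0.0281)·(987·0.0705²/2) = 0.04972·391.5·2.453 = 47.74 Pa.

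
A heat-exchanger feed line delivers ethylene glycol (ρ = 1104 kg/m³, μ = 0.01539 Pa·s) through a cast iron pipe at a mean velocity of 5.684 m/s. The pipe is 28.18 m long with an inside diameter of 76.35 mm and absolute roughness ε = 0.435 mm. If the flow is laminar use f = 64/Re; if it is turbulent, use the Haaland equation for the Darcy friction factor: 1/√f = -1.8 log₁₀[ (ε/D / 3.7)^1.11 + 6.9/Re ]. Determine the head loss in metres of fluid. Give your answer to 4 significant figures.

h_f ≈ 20.70 m

Reynolds number Re = ρVD/μ = 1104 · 5.684 · 0.07635 / 0.0154 = 3.113e+04.
Re > 4000 → turbulent. Relative roughness ε/D = 0.000435/0.07635 = 0.0057. Haaland: 1/√f = -1.8 log₁₀[(0.0057/3.7)^1.11 + 6.9/3.113e+04] = -1.8 log₁₀[0.000755 + 0.000222] = 5.418, so f = 0.03406.
Darcy-Weisbach: ΔP = f(L/D)(ρV²/2) = 0.03406·(28.18/0.07635)·(1104·5.684²/2) = 0.03406·369.1·1.783e+04 = 2.242e+05 Pa.
Head loss h_f = ΔP/(ρg) = 2.242e+05/(1104·9.81) = 20.70 m.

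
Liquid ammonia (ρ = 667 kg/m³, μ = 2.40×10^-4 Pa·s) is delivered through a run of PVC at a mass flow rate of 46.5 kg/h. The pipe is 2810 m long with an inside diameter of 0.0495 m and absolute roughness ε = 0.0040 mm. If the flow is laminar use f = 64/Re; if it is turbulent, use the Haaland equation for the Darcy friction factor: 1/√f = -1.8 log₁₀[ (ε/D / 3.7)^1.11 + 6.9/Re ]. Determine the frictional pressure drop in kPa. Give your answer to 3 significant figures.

ΔP ≈ 0.0886 kPa

ṁ = 46.5 kg/h = 46.5/3600 = 0.01292 kg/s.
A = πD²/4 = π(0.0495)²/4 = 0.001924 m²; mean velocity V = ṁ/(ρA) = 0.01292/(667 · 0.001924) = 0.01006 m/s.
Reynolds number Re = ρVD/μ = 667 · 0.01006 · 0.0495 / 0.00024 = 1384.
Re < 2300 → laminar flow, so f = 64/Re = 64/1384 = 0.04623 (the turbulent correlation is not needed).
Darcy-Weisbach: ΔP = f(L/D)(ρV²/2) = 0.04623·(2810/0.0495)·(667·0.01006²/2) = 0.04623·5.677e+04·0.03377 = 88.63 Pa.
ΔP = 88.63 Pa = 0.0886 kPa.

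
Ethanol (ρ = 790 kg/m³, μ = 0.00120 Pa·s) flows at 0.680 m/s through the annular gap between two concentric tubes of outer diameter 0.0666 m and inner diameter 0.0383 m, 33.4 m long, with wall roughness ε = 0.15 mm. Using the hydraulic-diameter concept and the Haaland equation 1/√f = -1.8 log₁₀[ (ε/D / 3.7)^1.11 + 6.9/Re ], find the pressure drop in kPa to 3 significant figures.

ΔP ≈ 7.88 kPa

Hydraulic diameter D_h = 4A/P = D_o - D_i = 0.0666 - 0.0383 = 0.0283 m.
Re = ρVD_h/μ = 790·0.68·0.0283/0.0012 = 1.267e+04.
ε/D_h = 0.00015/0.0283 = 0.0053; Haaland gives 1/√f = -1.8 log₁₀[0.000697+0.000545] = 5.231, so f = 0.03655.
ΔP = f(L/D_h)(ρV²/2) = 0.03655·33.4/0.0283·182.6 = 7879 Pa.
ΔP = 7.88 kPa.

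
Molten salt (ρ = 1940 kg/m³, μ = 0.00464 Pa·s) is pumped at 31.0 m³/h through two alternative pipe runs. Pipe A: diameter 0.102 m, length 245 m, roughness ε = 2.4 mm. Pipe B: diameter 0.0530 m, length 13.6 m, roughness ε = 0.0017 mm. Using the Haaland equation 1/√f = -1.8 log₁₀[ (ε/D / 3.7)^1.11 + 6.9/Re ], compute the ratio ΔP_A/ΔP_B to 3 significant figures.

ΔP_A/ΔP_B ≈ 1.94

Pipe A: V = Q/A = 0.008611/0.008171 = 1.054 m/s; Re = 4.494e+04; ε/D = 0.0235; Haaland → f = 0.05269; ΔP_A = f(L/D)(ρV²/2) = 1.363e+05 Pa.
Pipe B: V = Q/A = 0.008611/0.002206 = 3.903 m/s; Re = 8.649e+04; ε/D = 3.21e-05; Haaland → f = 0.01849; ΔP_B = f(L/D)(ρV²/2) = 7.013e+04 Pa.
ΔP_A/ΔP_B = 1.363e+05/7.013e+04 = 1.94.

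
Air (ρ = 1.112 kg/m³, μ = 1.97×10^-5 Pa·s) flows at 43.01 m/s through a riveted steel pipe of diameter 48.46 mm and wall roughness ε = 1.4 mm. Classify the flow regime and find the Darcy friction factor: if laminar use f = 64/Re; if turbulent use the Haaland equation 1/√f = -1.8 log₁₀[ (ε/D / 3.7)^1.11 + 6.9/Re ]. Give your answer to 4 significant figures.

f ≈ 0.05667

Re = ρVD/μ = 1.112·43.01·0.04846/1.97e-05 = 1.176e+05.
Re > 4000 → turbulent. ε/D = 0.0014/0.04846 = 0.0289; Haaland: 1/√f = -1.8 log₁₀[0.00458 + 5.86e-05] = 4.201, so f = 0.05667.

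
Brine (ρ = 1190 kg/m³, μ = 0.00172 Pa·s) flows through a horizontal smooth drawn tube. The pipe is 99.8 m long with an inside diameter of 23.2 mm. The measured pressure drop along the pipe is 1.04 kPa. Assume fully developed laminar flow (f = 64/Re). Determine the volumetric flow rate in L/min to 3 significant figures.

For laminar flow, f = 64/Re with Re = ρVD/μ, so Darcy-Weisbach reduces to ΔP = 32μLV/D². Solving for V: V = ΔP·D²/(32μL) = 1040·(0.0232)²/(32·0.00172·99.8) = 0.1019 m/s.
Check: Re = ρVD/μ = 1190·0.1019·0.0232/0.00172 = 1636 < 2300, so the laminar assumption holds.
Q = V·A = 0.1019·(π/4·0.0232²) = 4.308e-05 m³/s = 2.58 L/min.

Q ≈ 2.58 L/min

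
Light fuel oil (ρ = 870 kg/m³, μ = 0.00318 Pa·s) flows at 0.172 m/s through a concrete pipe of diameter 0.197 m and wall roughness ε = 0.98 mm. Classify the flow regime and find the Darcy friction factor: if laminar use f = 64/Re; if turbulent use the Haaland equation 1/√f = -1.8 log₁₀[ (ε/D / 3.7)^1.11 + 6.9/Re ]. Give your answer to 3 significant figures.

f ≈ 0.0378

Re = ρVD/μ = 870·0.172·0.197/0.00318 = 9270.
Re > 4000 → turbulent. ε/D = 0.00098/0.197 = 0.00497; Haaland: 1/√f = -1.8 log₁₀[0.00065 + 0.000744] = 5.14, so f = 0.03785.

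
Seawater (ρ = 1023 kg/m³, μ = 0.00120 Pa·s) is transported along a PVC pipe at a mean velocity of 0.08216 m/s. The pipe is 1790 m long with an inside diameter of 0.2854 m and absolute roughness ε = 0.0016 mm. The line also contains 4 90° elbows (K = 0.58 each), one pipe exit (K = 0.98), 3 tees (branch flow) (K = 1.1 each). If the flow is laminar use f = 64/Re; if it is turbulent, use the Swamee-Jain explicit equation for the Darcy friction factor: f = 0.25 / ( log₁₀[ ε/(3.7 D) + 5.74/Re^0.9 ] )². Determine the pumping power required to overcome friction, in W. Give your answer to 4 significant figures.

Reynolds number Re = ρVD/μ = 1023 · 0.08216 · 0.2854 / 0.0012 = 1.999e+04.
Re > 4000 → turbulent. Relative roughness ε/D = 1.6e-06/0.2854 = 5.61e-06. Swamee-Jain: f = 0.25/(log₁₀[5.61e-06/3.7 + 5.74/1.999e+04^0.9])² = 0.25/(log₁₀[1.52e-06 + 0.000773])² = 0.25/(-3.111)² = 0.02583.
Total minor-loss coefficient ΣK = 4·0.58 + 1·0.98 + 3·1.1 = 6.6.
ΔP = [f·L/D + ΣK]·(ρV²/2) = [0.02583·1790/0.2854 + 6.6]·(1023·0.08216²/2) = [162 + 6.6]·3.453 = 582.2 Pa.
Q = V·A = 0.08216·0.06397 = 0.005256 m³/s.
Pumping power P = QΔP = 0.005256·582.2 = 3.0600 W = 3.060 W.

P ≈ 3.060 W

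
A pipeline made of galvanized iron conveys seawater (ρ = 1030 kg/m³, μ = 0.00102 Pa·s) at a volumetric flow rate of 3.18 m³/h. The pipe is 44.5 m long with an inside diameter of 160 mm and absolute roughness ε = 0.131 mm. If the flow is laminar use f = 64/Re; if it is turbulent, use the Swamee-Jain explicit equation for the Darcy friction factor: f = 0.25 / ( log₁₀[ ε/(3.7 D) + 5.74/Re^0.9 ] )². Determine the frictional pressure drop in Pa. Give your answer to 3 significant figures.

Q = 3.18 m³/h = 3.18/3600 = 0.0008833 m³/s.
Cross-sectional area A = πD²/4 = π(0.16)²/4 = 0.02011 m²; mean velocity V = Q/A = 0.0008833/0.02011 = 0.04393 m/s.
Reynolds number Re = ρVD/μ = 1030 · 0.04393 · 0.16 / 0.00102 = 7098.
Re > 4000 → turbulent. Relative roughness ε/D = 0.000131/0.16 = 0.000819. Swamee-Jain: f = 0.25/(log₁₀[0.000819/3.7 + 5.74/7098^0.9])² = 0.25/(log₁₀[0.000221 + 0.00196])² = 0.25/(-2.661)² = 0.03531.
Darcy-Weisbach: ΔP = f(L/D)(ρV²/2) = 0.03531·(44.5/0.16)·(1030·0.04393²/2) = 0.03531·278.1·0.994 = 9.763 Pa.

ΔP ≈ 9.76 Pa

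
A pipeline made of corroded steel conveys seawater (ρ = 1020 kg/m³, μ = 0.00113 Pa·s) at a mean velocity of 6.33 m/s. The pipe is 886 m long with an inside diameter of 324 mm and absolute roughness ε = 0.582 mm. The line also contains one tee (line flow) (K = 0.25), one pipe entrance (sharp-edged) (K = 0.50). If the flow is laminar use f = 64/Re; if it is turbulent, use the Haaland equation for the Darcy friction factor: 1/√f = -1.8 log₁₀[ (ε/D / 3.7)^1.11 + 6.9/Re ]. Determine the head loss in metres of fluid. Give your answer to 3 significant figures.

Reynolds number Re = ρVD/μ = 1020 · 6.33 · 0.324 / 0.00113 = 1.851e+06.
Re > 4000 → turbulent. Relative roughness ε/D = 0.000582/0.324 = 0.0018. Haaland: 1/√f = -1.8 log₁₀[(0.0018/3.7)^1.11 + 6.9/1.851e+06] = -1.8 log₁₀[0.00021 + 3.73e-06] = 6.607, so f = 0.02291.
Total minor-loss coefficient ΣK = 1·0.25 + 1·0.5 = 0.75.
ΔP = [f·L/D + ΣK]·(ρV²/2) = [0.02291·886/0.324 + 0.75]·(1020·6.33²/2) = [62.64 + 0.75]·2.044e+04 = 1.295e+06 Pa.
Head loss h_f = ΔP/(ρg) = 1.295e+06/(1020·9.81) = 129 m.

h_f ≈ 129 m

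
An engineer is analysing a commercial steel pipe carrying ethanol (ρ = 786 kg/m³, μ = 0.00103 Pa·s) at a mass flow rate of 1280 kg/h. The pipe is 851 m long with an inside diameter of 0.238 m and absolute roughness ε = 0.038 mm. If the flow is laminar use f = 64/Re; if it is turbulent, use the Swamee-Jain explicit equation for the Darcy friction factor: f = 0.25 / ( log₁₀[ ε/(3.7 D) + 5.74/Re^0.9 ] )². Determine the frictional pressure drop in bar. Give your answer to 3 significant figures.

ΔP ≈ 5.04×10^-5 bar

ṁ = 1280 kg/h = 1280/3600 = 0.3556 kg/s.
A = πD²/4 = π(0.238)²/4 = 0.04449 m²; mean velocity V = ṁ/(ρA) = 0.3556/(786 · 0.04449) = 0.01017 m/s.
Reynolds number Re = ρVD/μ = 786 · 0.01017 · 0.238 / 0.00103 = 1847.
Re < 2300 → laminar flow, so f = 64/Re = 64/1847 = 0.03466 (the turbulent correlation is not needed).
Darcy-Weisbach: ΔP = f(L/D)(ρV²/2) = 0.03466·(851/0.238)·(786·0.01017²/2) = 0.03466·3576·0.04063 = 5.035 Pa.
ΔP = 5.035 Pa = 5.04×10^-5 bar.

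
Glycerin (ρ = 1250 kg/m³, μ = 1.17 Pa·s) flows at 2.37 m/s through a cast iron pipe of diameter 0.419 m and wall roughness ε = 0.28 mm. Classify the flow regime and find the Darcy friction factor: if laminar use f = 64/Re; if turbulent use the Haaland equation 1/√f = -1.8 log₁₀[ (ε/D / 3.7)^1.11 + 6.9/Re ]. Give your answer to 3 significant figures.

f ≈ 0.0603

Re = ρVD/μ = 1250·2.37·0.419/1.17 = 1061.
Re < 2300 → laminar, so f = 64/Re = 0.06032 (roughness is irrelevant in laminar flow).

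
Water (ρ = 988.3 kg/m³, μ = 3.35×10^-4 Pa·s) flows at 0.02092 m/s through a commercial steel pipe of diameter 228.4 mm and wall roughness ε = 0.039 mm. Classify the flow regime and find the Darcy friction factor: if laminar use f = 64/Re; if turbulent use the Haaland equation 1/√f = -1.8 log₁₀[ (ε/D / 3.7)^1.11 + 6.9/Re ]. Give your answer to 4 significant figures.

Re = ρVD/μ = 988.3·0.02092·0.2284/0.000335 = 1.41e+04.
Re > 4000 → turbulent. ε/D = 3.9e-05/0.2284 = 0.000171; Haaland: 1/√f = -1.8 log₁₀[1.54e-05 + 0.000489] = 5.934, so f = 0.0284.

f ≈ 0.02840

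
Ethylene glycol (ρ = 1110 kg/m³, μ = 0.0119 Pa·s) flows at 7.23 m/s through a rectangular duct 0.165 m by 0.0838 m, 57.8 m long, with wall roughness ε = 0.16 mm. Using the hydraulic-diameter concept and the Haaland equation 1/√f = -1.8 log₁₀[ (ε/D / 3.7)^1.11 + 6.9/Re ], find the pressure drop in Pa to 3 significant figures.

Hydraulic diameter D_h = 4A/P = 4·(0.165·0.0838)/(2·(0.165+0.0838)) = 0.05531/0.4976 = 0.1111 m.
Re = ρVD_h/μ = 1110·7.23·0.1111/0.0119 = 7.496e+04.
ε/D_h = 0.00016/0.1111 = 0.00144; Haaland gives 1/√f = -1.8 log₁₀[0.000164+9.21e-05] = 6.465, so f = 0.02393.
ΔP = f(L/D_h)(ρV²/2) = 0.02393·57.8/0.1111·2.901e+04 = 3.61e+05 Pa.

ΔP ≈ 361000 Pa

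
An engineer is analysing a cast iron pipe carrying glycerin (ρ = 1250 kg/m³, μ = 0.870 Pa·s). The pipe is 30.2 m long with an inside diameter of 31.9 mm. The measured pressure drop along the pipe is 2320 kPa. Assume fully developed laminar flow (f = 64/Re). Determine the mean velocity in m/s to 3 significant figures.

V ≈ 2.81 m/s

For laminar flow, f = 64/Re with Re = ρVD/μ, so Darcy-Weisbach reduces to ΔP = 32μLV/D². Solving for V: V = ΔP·D²/(32μL) = 2.32e+06·(0.0319)²/(32·0.87·30.2) = 2.808 m/s.
Check: Re = ρVD/μ = 1250·2.808·0.0319/0.87 = 128.7 < 2300, so the laminar assumption holds.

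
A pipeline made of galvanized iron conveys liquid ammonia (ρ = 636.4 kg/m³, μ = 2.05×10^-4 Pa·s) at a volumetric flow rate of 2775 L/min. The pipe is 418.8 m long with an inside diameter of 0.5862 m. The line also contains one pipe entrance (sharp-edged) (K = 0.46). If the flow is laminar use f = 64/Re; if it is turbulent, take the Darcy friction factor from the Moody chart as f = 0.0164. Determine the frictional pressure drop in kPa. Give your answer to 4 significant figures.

ΔP ≈ 0.1138 kPa

Q = 2775 L/min = 2775/60000 = 0.04625 m³/s.
Cross-sectional area A = πD²/4 = π(0.5862)²/4 = 0.2699 m²; mean velocity V = Q/A = 0.04625/0.2699 = 0.1714 m/s.
Reynolds number Re = ρVD/μ = 636.4 · 0.1714 · 0.5862 / 0.000205 = 3.119e+05.
Re > 4000 → turbulent; use the Moody-chart value f = 0.0164.
Total minor-loss coefficient ΣK = 1·0.46 = 0.46.
ΔP = [f·L/D + ΣK]·(ρV²/2) = [0.0164·418.8/0.5862 + 0.46]·(636.4·0.1714²/2) = [11.72 + 0.46]·9.345 = 113.8 Pa.
ΔP = 113.8 Pa = 0.1138 kPa.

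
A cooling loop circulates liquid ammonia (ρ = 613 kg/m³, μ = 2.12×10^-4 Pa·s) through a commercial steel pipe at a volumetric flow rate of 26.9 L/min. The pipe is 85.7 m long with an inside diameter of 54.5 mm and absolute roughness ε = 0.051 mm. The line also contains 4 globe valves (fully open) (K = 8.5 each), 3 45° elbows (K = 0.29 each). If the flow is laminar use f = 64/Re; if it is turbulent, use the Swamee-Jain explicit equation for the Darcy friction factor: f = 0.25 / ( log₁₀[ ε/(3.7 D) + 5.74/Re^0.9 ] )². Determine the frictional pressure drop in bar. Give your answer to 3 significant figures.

Q = 26.9 L/min = 26.9/60000 = 0.0004483 m³/s.
Cross-sectional area A = πD²/4 = π(0.0545)²/4 = 0.002333 m²; mean velocity V = Q/A = 0.0004483/0.002333 = 0.1922 m/s.
Reynolds number Re = ρVD/μ = 613 · 0.1922 · 0.0545 / 0.000212 = 3.029e+04.
Re > 4000 → turbulent. Relative roughness ε/D = 5.1e-05/0.0545 = 0.000936. Swamee-Jain: f = 0.25/(log₁₀[0.000936/3.7 + 5.74/3.029e+04^0.9])² = 0.25/(log₁₀[0.000253 + 0.000532])² = 0.25/(-3.105)² = 0.02593.
Total minor-loss coefficient ΣK = 4·8.5 + 3·0.29 = 34.9.
ΔP = [f·L/D + ΣK]·(ρV²/2) = [0.02593·85.7/0.0545 + 34.9]·(613·0.1922²/2) = [40.77 + 34.9]·11.32 = 856.3 Pa.
ΔP = 856.3 Pa = 0.00856 bar.

ΔP ≈ 0.00856 bar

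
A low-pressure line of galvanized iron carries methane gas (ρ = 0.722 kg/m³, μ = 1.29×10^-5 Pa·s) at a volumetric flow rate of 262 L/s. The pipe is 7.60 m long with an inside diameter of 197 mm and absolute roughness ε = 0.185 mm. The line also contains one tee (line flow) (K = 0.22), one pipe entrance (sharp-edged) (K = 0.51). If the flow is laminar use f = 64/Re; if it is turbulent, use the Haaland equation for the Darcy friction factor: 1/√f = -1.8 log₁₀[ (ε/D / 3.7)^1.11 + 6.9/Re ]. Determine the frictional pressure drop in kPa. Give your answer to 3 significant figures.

Q = 262 L/s = 262/1000 = 0.262 m³/s.
Cross-sectional area A = πD²/4 = π(0.197)²/4 = 0.03048 m²; mean velocity V = Q/A = 0.262/0.03048 = 8.596 m/s.
Reynolds number Re = ρVD/μ = 0.722 · 8.596 · 0.197 / 1.29e-05 = 9.477e+04.
Re > 4000 → turbulent. Relative roughness ε/D = 0.000185/0.197 = 0.000939. Haaland: 1/√f = -1.8 log₁₀[(0.000939/3.7)^1.11 + 6.9/9.477e+04] = -1.8 log₁₀[0.000102 + 7.28e-05] = 6.763, so f = 0.02186.
Total minor-loss coefficient ΣK = 1·0.22 + 1·0.51 = 0.73.
ΔP = [f·L/D + ΣK]·(ρV²/2) = [0.02186·7.6/0.197 + 0.73]·(0.722·8.596²/2) = [0.8435 + 0.73]·26.67 = 41.97 Pa.
ΔP = 41.97 Pa = 0.0420 kPa.

ΔP ≈ 0.0420 kPa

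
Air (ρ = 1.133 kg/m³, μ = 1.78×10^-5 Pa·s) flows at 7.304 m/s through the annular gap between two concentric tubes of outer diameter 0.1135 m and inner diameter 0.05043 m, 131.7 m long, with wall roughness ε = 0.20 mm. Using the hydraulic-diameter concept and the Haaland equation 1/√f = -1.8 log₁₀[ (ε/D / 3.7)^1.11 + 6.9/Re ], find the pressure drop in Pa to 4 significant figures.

ΔP ≈ 1901 Pa

Hydraulic diameter D_h = 4A/P = D_o - D_i = 0.1135 - 0.05043 = 0.06307 m.
Re = ρVD_h/μ = 1.133·7.304·0.06307/1.78e-05 = 2.932e+04.
ε/D_h = 0.0002/0.06307 = 0.00317; Haaland gives 1/√f = -1.8 log₁₀[0.000394+0.000235] = 5.762, so f = 0.03012.
ΔP = f(L/D_h)(ρV²/2) = 0.03012·131.7/0.06307·30.22 = 1901 Pa.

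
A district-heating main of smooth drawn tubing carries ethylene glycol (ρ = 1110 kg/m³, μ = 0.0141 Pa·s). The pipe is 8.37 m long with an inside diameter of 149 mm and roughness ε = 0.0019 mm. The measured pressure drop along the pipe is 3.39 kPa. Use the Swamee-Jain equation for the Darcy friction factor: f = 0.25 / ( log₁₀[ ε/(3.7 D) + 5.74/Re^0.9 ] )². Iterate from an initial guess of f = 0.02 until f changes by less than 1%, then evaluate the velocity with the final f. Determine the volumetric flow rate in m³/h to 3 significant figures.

Rearranging Darcy-Weisbach: V = √(2·ΔP·D/(f·L·ρ)). With ε/D = 1.9e-06/0.149 = 1.28e-05, iterate starting from f = 0.02:
  f = 0.02 → V = √(2·3390·0.149/(0.02·8.37·1110)) = 2.332 m/s; Re = ρVD/μ = 2.735e+04; f → 0.02394
  f = 0.02394 → V = 2.131 m/s; Re = 2.5e+04; f → 0.02446
  f = 0.02446 → V = 2.108 m/s; Re = 2.473e+04; f → 0.02453
Converged (Δf/f < 1%). With the final f = 0.02453: V = √(2·3390·0.149/(0.02453·8.37·1110)) = 2.106 m/s.
Q = V·A = 2.106·(π/4·0.149²) = 0.03671 m³/s = 132 m³/h.

Q ≈ 132 m³/h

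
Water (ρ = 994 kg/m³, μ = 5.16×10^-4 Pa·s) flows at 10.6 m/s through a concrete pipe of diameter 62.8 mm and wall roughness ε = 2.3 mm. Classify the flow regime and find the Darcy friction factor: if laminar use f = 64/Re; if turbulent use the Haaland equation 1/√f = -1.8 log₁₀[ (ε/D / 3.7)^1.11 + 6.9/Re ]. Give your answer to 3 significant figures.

Re = ρVD/μ = 994·10.6·0.0628/0.000516 = 1.282e+06.
Re > 4000 → turbulent. ε/D = 0.0023/0.0628 = 0.0366; Haaland: 1/√f = -1.8 log₁₀[0.00596 + 5.38e-06] = 4.004, so f = 0.06237.

f ≈ 0.0624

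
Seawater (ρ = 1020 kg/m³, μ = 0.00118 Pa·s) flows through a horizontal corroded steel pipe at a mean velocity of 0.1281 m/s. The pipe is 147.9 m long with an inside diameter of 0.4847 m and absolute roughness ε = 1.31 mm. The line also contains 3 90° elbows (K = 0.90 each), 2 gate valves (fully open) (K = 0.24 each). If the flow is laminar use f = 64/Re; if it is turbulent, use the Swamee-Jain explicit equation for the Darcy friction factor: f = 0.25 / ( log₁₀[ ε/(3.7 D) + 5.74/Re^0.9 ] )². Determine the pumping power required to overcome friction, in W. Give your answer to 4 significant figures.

Reynolds number Re = ρVD/μ = 1020 · 0.1281 · 0.4847 / 0.00118 = 5.367e+04.
Re > 4000 → turbulent. Relative roughness ε/D = 0.00131/0.4847 = 0.0027. Swamee-Jain: f = 0.25/(log₁₀[0.0027/3.7 + 5.74/5.367e+04^0.9])² = 0.25/(log₁₀[0.00073 + 0.000318])² = 0.25/(-2.98)² = 0.02816.
Total minor-loss coefficient ΣK = 3·0.9 + 2·0.24 = 3.18.
ΔP = [f·L/D + ΣK]·(ρV²/2) = [0.02816·147.9/0.4847 + 3.18]·(1020·0.1281²/2) = [8.593 + 3.18]·8.369 = 98.53 Pa.
Q = V·A = 0.1281·0.1845 = 0.02364 m³/s.
Pumping power P = QΔP = 0.02364·98.53 = 2.3288 W = 2.329 W.

P ≈ 2.329 W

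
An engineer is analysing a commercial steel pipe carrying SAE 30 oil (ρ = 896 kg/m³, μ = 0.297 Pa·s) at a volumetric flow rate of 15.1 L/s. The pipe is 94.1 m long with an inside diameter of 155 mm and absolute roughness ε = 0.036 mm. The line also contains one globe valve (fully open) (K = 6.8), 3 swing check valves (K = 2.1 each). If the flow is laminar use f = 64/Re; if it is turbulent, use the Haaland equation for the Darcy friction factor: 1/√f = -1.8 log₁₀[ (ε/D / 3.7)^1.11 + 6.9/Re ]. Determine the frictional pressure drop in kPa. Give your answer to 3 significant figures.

Q = 15.1 L/s = 15.1/1000 = 0.0151 m³/s.
Cross-sectional area A = πD²/4 = π(0.155)²/4 = 0.01887 m²; mean velocity V = Q/A = 0.0151/0.01887 = 0.8002 m/s.
Reynolds number Re = ρVD/μ = 896 · 0.8002 · 0.155 / 0.297 = 374.2.
Re < 2300 → laminar flow, so f = 64/Re = 64/374.2 = 0.171 (the turbulent correlation is not needed).
Total minor-loss coefficient ΣK = 1·6.8 + 3·2.1 = 13.1.
ΔP = [f·L/D + ΣK]·(ρV²/2) = [0.171·94.1/0.155 + 13.1]·(896·0.8002²/2) = [103.8 + 13.1]·286.9 = 3.355e+04 Pa.
ΔP = 3.355e+04 Pa = 33.5 kPa.

ΔP ≈ 33.5 kPa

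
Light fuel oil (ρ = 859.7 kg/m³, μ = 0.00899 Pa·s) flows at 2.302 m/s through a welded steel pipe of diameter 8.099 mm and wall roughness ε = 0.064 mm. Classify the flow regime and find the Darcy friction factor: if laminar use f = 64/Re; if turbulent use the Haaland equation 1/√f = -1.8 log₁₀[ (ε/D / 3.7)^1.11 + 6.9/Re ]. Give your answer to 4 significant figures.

Re = ρVD/μ = 859.7·2.302·0.008099/0.00899 = 1783.
Re < 2300 → laminar, so f = 64/Re = 0.0359 (roughness is irrelevant in laminar flow).

f ≈ 0.03590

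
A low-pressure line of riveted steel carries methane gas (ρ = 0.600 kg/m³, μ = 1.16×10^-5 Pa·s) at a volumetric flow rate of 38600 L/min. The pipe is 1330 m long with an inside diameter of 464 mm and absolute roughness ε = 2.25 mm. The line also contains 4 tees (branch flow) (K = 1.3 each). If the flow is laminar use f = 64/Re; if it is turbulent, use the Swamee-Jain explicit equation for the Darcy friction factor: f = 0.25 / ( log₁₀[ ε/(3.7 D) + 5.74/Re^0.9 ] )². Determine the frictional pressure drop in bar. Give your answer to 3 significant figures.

ΔP ≈ 0.00413 bar

Q = 38600 L/min = 38600/60000 = 0.6433 m³/s.
Cross-sectional area A = πD²/4 = π(0.464)²/4 = 0.1691 m²; mean velocity V = Q/A = 0.6433/0.1691 = 3.805 m/s.
Reynolds number Re = ρVD/μ = 0.6 · 3.805 · 0.464 / 1.16e-05 = 9.131e+04.
Re > 4000 → turbulent. Relative roughness ε/D = 0.00225/0.464 = 0.00485. Swamee-Jain: f = 0.25/(log₁₀[0.00485/3.7 + 5.74/9.131e+04^0.9])² = 0.25/(log₁₀[0.00131 + 0.000197])² = 0.25/(-2.822)² = 0.0314.
Total minor-loss coefficient ΣK = 4·1.3 = 5.2.
ΔP = [f·L/D + ΣK]·(ρV²/2) = [0.0314·1330/0.464 + 5.2]·(0.6·3.805²/2) = [90 + 5.2]·4.343 = 413.4 Pa.
ΔP = 413.4 Pa = 0.00413 bar.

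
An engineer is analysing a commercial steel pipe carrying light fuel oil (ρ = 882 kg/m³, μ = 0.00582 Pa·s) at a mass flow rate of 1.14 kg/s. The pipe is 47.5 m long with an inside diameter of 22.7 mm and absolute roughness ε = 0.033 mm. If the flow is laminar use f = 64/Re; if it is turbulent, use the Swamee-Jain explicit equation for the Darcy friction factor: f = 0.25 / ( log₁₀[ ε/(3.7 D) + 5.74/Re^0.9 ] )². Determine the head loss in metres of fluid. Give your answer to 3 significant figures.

A = πD²/4 = π(0.0227)²/4 = 0.0004047 m²; mean velocity V = ṁ/(ρA) = 1.14/(882 · 0.0004047) = 3.194 m/s.
Reynolds number Re = ρVD/μ = 882 · 3.194 · 0.0227 / 0.00582 = 1.099e+04.
Re > 4000 → turbulent. Relative roughness ε/D = 3.3e-05/0.0227 = 0.00145. Swamee-Jain: f = 0.25/(log₁₀[0.00145/3.7 + 5.74/1.099e+04^0.9])² = 0.25/(log₁₀[0.000393 + 0.00132])² = 0.25/(-2.765)² = 0.0327.
Darcy-Weisbach: ΔP = f(L/D)(ρV²/2) = 0.0327·(47.5/0.0227)·(882·3.194²/2) = 0.0327·2093·4498 = 3.078e+05 Pa.
Head loss h_f = ΔP/(ρg) = 3.078e+05/(882·9.81) = 35.6 m.

h_f ≈ 35.6 m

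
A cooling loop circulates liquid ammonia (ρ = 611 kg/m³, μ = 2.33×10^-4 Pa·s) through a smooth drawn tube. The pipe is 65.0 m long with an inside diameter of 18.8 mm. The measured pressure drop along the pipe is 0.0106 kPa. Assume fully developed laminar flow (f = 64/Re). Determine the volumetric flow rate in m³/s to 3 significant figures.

Q ≈ 2.15×10^-6 m³/s

For laminar flow, f = 64/Re with Re = ρVD/μ, so Darcy-Weisbach reduces to ΔP = 32μLV/D². Solving for V: V = ΔP·D²/(32μL) = 10.6·(0.0188)²/(32·0.000233·65) = 0.00773 m/s.
Check: Re = ρVD/μ = 611·0.00773·0.0188/0.000233 = 381.1 < 2300, so the laminar assumption holds.
Q = V·A = 0.00773·(π/4·0.0188²) = 2.146e-06 m³/s = 2.15×10^-6 m³/s.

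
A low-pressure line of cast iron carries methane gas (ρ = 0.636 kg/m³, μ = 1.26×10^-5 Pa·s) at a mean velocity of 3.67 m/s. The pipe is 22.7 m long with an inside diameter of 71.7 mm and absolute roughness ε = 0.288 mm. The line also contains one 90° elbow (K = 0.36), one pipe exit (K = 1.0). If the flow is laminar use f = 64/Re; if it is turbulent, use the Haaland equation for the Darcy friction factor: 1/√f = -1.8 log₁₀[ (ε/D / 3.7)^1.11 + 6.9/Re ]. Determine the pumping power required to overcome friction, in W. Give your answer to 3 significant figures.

P ≈ 0.782 W

Reynolds number Re = ρVD/μ = 0.636 · 3.67 · 0.0717 / 1.26e-05 = 1.328e+04.
Re > 4000 → turbulent. Relative roughness ε/D = 0.000288/0.0717 = 0.00402. Haaland: 1/√f = -1.8 log₁₀[(0.00402/3.7)^1.11 + 6.9/1.328e+04] = -1.8 log₁₀[0.000512 + 0.000519] = 5.375, so f = 0.03461.
Total minor-loss coefficient ΣK = 1·0.36 + 1·1 = 1.36.
ΔP = [f·L/D + ΣK]·(ρV²/2) = [0.03461·22.7/0.0717 + 1.36]·(0.636·3.67²/2) = [10.96 + 1.36]·4.283 = 52.75 Pa.
Q = V·A = 3.67·0.004038 = 0.01482 m³/s.
Pumping power P = QΔP = 0.01482·52.75 = 0.7817 W = 0.782 W.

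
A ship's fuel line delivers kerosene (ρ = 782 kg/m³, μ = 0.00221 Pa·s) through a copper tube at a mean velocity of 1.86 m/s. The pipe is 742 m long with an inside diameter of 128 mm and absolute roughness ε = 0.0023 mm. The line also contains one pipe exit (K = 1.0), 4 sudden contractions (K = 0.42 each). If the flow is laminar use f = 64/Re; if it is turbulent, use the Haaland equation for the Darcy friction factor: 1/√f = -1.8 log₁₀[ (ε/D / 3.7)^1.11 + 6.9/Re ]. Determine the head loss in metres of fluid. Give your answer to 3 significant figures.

Reynolds number Re = ρVD/μ = 782 · 1.86 · 0.128 / 0.00221 = 8.424e+04.
Re > 4000 → turbulent. Relative roughness ε/D = 2.3e-06/0.128 = 1.8e-05. Haaland: 1/√f = -1.8 log₁₀[(1.8e-05/3.7)^1.11 + 6.9/8.424e+04] = -1.8 log₁₀[1.26e-06 + 8.19e-05] = 7.344, so f = 0.01854.
Total minor-loss coefficient ΣK = 1·1 + 4·0.42 = 2.68.
ΔP = [f·L/D + ΣK]·(ρV²/2) = [0.01854·742/0.128 + 2.68]·(782·1.86²/2) = [107.5 + 2.68]·1353 = 1.49e+05 Pa.
Head loss h_f = ΔP/(ρg) = 1.49e+05/(782·9.81) = 19.4 m.

h_f ≈ 19.4 m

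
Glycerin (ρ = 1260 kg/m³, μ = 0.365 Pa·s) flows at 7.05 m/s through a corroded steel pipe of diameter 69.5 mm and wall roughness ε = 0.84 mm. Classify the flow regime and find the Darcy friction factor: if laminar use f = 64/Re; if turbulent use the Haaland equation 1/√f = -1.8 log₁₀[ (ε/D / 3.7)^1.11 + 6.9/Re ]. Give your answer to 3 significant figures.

Re = ρVD/μ = 1260·7.05·0.0695/0.365 = 1691.
Re < 2300 → laminar, so f = 64/Re = 0.03784 (roughness is irrelevant in laminar flow).

f ≈ 0.0378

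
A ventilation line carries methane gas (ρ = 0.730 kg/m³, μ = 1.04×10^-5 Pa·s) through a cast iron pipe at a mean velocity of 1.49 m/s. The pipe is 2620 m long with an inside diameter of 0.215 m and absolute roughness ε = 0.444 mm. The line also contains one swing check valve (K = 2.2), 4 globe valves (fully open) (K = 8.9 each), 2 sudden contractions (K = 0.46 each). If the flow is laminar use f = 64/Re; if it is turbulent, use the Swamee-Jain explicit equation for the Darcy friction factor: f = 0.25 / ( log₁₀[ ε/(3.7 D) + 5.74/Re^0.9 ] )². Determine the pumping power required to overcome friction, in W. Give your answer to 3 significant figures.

Reynolds number Re = ρVD/μ = 0.73 · 1.49 · 0.215 / 1.04e-05 = 2.249e+04.
Re > 4000 → turbulent. Relative roughness ε/D = 0.000444/0.215 = 0.00207. Swamee-Jain: f = 0.25/(log₁₀[0.00207/3.7 + 5.74/2.249e+04^0.9])² = 0.25/(log₁₀[0.000558 + 0.000695])² = 0.25/(-2.902)² = 0.02969.
Total minor-loss coefficient ΣK = 1·2.2 + 4·8.9 + 2·0.46 = 38.7.
ΔP = [f·L/D + ΣK]·(ρV²/2) = [0.02969·2620/0.215 + 38.7]·(0.73·1.49²/2) = [361.8 + 38.7]·0.8103 = 324.5 Pa.
Q = V·A = 1.49·0.03631 = 0.05409 m³/s.
Pumping power P = QΔP = 0.05409·324.5 = 17.56 W = 17.6 W.

P ≈ 17.6 W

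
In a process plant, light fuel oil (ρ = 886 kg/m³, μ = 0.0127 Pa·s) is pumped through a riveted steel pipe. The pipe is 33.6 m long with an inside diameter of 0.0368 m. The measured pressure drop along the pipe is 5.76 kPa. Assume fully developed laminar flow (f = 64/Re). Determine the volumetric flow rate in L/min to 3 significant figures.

For laminar flow, f = 64/Re with Re = ρVD/μ, so Darcy-Weisbach reduces to ΔP = 32μLV/D². Solving for V: V = ΔP·D²/(32μL) = 5760·(0.0368)²/(32·0.0127·33.6) = 0.5712 m/s.
Check: Re = ρVD/μ = 886·0.5712·0.0368/0.0127 = 1467 < 2300, so the laminar assumption holds.
Q = V·A = 0.5712·(π/4·0.0368²) = 0.0006076 m³/s = 36.5 L/min.

Q ≈ 36.5 L/min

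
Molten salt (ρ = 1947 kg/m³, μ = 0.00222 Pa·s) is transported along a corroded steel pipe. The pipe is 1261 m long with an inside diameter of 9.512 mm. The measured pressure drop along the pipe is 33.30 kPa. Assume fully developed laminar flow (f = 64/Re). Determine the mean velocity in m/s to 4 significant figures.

V ≈ 0.03363 m/s

For laminar flow, f = 64/Re with Re = ρVD/μ, so Darcy-Weisbach reduces to ΔP = 32μLV/D². Solving for V: V = ΔP·D²/(32μL) = 3.33e+04·(0.009512)²/(32·0.00222·1261) = 0.03363 m/s.
Check: Re = ρVD/μ = 1947·0.03363·0.009512/0.00222 = 280.6 < 2300, so the laminar assumption holds.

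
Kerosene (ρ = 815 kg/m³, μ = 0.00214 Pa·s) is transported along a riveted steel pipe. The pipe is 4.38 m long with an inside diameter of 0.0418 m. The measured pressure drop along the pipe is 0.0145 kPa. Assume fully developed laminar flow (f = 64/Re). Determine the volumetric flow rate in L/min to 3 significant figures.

Q ≈ 6.95 L/min

For laminar flow, f = 64/Re with Re = ρVD/μ, so Darcy-Weisbach reduces to ΔP = 32μLV/D². Solving for V: V = ΔP·D²/(32μL) = 14.5·(0.0418)²/(32·0.00214·4.38) = 0.08447 m/s.
Check: Re = ρVD/μ = 815·0.08447·0.0418/0.00214 = 1345 < 2300, so the laminar assumption holds.
Q = V·A = 0.08447·(π/4·0.0418²) = 0.0001159 m³/s = 6.95 L/min.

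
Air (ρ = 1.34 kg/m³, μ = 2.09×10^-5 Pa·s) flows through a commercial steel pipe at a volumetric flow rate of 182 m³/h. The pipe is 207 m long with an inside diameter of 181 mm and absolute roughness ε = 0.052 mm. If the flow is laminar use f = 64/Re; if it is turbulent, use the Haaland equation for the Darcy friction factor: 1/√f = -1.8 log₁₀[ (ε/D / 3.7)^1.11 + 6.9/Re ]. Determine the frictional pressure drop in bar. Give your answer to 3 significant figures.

ΔP ≈ 7.53×10^-4 bar

Q = 182 m³/h = 182/3600 = 0.05056 m³/s.
Cross-sectional area A = πD²/4 = π(0.181)²/4 = 0.02573 m²; mean velocity V = Q/A = 0.05056/0.02573 = 1.965 m/s.
Reynolds number Re = ρVD/μ = 1.34 · 1.965 · 0.181 / 2.09e-05 = 2.28e+04.
Re > 4000 → turbulent. Relative roughness ε/D = 5.2e-05/0.181 = 0.000287. Haaland: 1/√f = -1.8 log₁₀[(0.000287/3.7)^1.11 + 6.9/2.28e+04] = -1.8 log₁₀[2.74e-05 + 0.000303] = 6.267, so f = 0.02546.
Darcy-Weisbach: ΔP = f(L/D)(ρV²/2) = 0.02546·(207/0.181)·(1.34·1.965²/2) = 0.02546·1144·2.587 = 75.33 Pa.
ΔP = 75.33 Pa = 7.53×10^-4 bar.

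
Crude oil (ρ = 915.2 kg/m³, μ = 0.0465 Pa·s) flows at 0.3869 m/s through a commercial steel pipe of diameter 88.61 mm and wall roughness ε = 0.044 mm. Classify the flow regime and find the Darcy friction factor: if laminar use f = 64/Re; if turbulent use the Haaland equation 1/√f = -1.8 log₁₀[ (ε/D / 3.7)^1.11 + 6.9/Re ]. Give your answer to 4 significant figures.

Re = ρVD/μ = 915.2·0.3869·0.08861/0.0465 = 674.8.
Re < 2300 → laminar, so f = 64/Re = 0.09485 (roughness is irrelevant in laminar flow).

f ≈ 0.09485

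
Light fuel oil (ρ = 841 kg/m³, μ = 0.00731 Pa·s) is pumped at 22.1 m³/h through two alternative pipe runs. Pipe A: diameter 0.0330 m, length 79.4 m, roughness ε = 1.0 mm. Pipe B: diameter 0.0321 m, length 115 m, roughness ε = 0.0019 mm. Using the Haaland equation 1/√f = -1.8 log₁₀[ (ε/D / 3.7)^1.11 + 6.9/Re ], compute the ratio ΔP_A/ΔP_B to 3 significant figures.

Pipe A: V = Q/A = 0.006139/0.0008553 = 7.177 m/s; Re = 2.725e+04; ε/D = 0.0303; Haaland → f = 0.05865; ΔP_A = f(L/D)(ρV²/2) = 3.057e+06 Pa.
Pipe B: V = Q/A = 0.006139/0.0008093 = 7.586 m/s; Re = 2.801e+04; ε/D = 5.92e-05; Haaland → f = 0.02381; ΔP_B = f(L/D)(ρV²/2) = 2.064e+06 Pa.
ΔP_A/ΔP_B = 3.057e+06/2.064e+06 = 1.48.

ΔP_A/ΔP_B ≈ 1.48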